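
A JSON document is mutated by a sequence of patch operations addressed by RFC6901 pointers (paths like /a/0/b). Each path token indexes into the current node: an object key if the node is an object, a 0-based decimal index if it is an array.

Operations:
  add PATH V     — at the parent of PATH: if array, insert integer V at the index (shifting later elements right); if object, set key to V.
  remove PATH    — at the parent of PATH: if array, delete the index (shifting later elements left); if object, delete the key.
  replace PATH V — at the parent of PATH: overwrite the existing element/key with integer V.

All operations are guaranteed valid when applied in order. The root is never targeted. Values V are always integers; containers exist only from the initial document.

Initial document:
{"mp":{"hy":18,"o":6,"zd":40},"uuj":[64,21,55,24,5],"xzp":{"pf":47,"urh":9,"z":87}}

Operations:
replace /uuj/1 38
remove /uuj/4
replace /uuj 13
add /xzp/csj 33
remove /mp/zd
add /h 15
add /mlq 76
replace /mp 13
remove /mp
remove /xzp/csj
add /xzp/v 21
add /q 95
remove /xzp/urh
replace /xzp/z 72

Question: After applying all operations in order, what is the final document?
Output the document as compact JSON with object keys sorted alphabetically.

After op 1 (replace /uuj/1 38): {"mp":{"hy":18,"o":6,"zd":40},"uuj":[64,38,55,24,5],"xzp":{"pf":47,"urh":9,"z":87}}
After op 2 (remove /uuj/4): {"mp":{"hy":18,"o":6,"zd":40},"uuj":[64,38,55,24],"xzp":{"pf":47,"urh":9,"z":87}}
After op 3 (replace /uuj 13): {"mp":{"hy":18,"o":6,"zd":40},"uuj":13,"xzp":{"pf":47,"urh":9,"z":87}}
After op 4 (add /xzp/csj 33): {"mp":{"hy":18,"o":6,"zd":40},"uuj":13,"xzp":{"csj":33,"pf":47,"urh":9,"z":87}}
After op 5 (remove /mp/zd): {"mp":{"hy":18,"o":6},"uuj":13,"xzp":{"csj":33,"pf":47,"urh":9,"z":87}}
After op 6 (add /h 15): {"h":15,"mp":{"hy":18,"o":6},"uuj":13,"xzp":{"csj":33,"pf":47,"urh":9,"z":87}}
After op 7 (add /mlq 76): {"h":15,"mlq":76,"mp":{"hy":18,"o":6},"uuj":13,"xzp":{"csj":33,"pf":47,"urh":9,"z":87}}
After op 8 (replace /mp 13): {"h":15,"mlq":76,"mp":13,"uuj":13,"xzp":{"csj":33,"pf":47,"urh":9,"z":87}}
After op 9 (remove /mp): {"h":15,"mlq":76,"uuj":13,"xzp":{"csj":33,"pf":47,"urh":9,"z":87}}
After op 10 (remove /xzp/csj): {"h":15,"mlq":76,"uuj":13,"xzp":{"pf":47,"urh":9,"z":87}}
After op 11 (add /xzp/v 21): {"h":15,"mlq":76,"uuj":13,"xzp":{"pf":47,"urh":9,"v":21,"z":87}}
After op 12 (add /q 95): {"h":15,"mlq":76,"q":95,"uuj":13,"xzp":{"pf":47,"urh":9,"v":21,"z":87}}
After op 13 (remove /xzp/urh): {"h":15,"mlq":76,"q":95,"uuj":13,"xzp":{"pf":47,"v":21,"z":87}}
After op 14 (replace /xzp/z 72): {"h":15,"mlq":76,"q":95,"uuj":13,"xzp":{"pf":47,"v":21,"z":72}}

Answer: {"h":15,"mlq":76,"q":95,"uuj":13,"xzp":{"pf":47,"v":21,"z":72}}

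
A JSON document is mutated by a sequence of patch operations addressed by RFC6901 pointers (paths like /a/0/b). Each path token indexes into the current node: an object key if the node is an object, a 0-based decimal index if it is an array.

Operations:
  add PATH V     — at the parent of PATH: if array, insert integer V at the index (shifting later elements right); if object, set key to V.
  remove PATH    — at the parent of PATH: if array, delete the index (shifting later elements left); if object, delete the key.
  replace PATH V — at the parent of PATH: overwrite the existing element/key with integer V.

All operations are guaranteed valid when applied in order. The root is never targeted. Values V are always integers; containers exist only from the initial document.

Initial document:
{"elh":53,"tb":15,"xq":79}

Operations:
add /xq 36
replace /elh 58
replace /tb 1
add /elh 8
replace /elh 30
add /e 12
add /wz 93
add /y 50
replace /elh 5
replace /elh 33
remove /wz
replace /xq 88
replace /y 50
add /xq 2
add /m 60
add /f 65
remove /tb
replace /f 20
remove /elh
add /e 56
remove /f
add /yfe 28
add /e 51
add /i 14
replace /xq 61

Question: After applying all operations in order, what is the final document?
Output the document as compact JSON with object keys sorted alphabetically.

After op 1 (add /xq 36): {"elh":53,"tb":15,"xq":36}
After op 2 (replace /elh 58): {"elh":58,"tb":15,"xq":36}
After op 3 (replace /tb 1): {"elh":58,"tb":1,"xq":36}
After op 4 (add /elh 8): {"elh":8,"tb":1,"xq":36}
After op 5 (replace /elh 30): {"elh":30,"tb":1,"xq":36}
After op 6 (add /e 12): {"e":12,"elh":30,"tb":1,"xq":36}
After op 7 (add /wz 93): {"e":12,"elh":30,"tb":1,"wz":93,"xq":36}
After op 8 (add /y 50): {"e":12,"elh":30,"tb":1,"wz":93,"xq":36,"y":50}
After op 9 (replace /elh 5): {"e":12,"elh":5,"tb":1,"wz":93,"xq":36,"y":50}
After op 10 (replace /elh 33): {"e":12,"elh":33,"tb":1,"wz":93,"xq":36,"y":50}
After op 11 (remove /wz): {"e":12,"elh":33,"tb":1,"xq":36,"y":50}
After op 12 (replace /xq 88): {"e":12,"elh":33,"tb":1,"xq":88,"y":50}
After op 13 (replace /y 50): {"e":12,"elh":33,"tb":1,"xq":88,"y":50}
After op 14 (add /xq 2): {"e":12,"elh":33,"tb":1,"xq":2,"y":50}
After op 15 (add /m 60): {"e":12,"elh":33,"m":60,"tb":1,"xq":2,"y":50}
After op 16 (add /f 65): {"e":12,"elh":33,"f":65,"m":60,"tb":1,"xq":2,"y":50}
After op 17 (remove /tb): {"e":12,"elh":33,"f":65,"m":60,"xq":2,"y":50}
After op 18 (replace /f 20): {"e":12,"elh":33,"f":20,"m":60,"xq":2,"y":50}
After op 19 (remove /elh): {"e":12,"f":20,"m":60,"xq":2,"y":50}
After op 20 (add /e 56): {"e":56,"f":20,"m":60,"xq":2,"y":50}
After op 21 (remove /f): {"e":56,"m":60,"xq":2,"y":50}
After op 22 (add /yfe 28): {"e":56,"m":60,"xq":2,"y":50,"yfe":28}
After op 23 (add /e 51): {"e":51,"m":60,"xq":2,"y":50,"yfe":28}
After op 24 (add /i 14): {"e":51,"i":14,"m":60,"xq":2,"y":50,"yfe":28}
After op 25 (replace /xq 61): {"e":51,"i":14,"m":60,"xq":61,"y":50,"yfe":28}

Answer: {"e":51,"i":14,"m":60,"xq":61,"y":50,"yfe":28}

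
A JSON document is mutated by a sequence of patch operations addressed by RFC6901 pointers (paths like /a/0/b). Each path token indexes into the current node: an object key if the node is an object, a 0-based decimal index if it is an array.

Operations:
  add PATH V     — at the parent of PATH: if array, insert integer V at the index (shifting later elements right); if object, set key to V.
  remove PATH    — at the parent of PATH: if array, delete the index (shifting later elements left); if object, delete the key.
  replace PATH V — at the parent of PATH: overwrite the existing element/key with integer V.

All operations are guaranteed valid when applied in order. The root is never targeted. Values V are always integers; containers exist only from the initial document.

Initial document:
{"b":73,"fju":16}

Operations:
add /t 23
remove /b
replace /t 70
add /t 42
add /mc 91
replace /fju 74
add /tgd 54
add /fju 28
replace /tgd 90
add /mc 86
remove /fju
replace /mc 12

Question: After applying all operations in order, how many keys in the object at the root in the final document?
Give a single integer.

Answer: 3

Derivation:
After op 1 (add /t 23): {"b":73,"fju":16,"t":23}
After op 2 (remove /b): {"fju":16,"t":23}
After op 3 (replace /t 70): {"fju":16,"t":70}
After op 4 (add /t 42): {"fju":16,"t":42}
After op 5 (add /mc 91): {"fju":16,"mc":91,"t":42}
After op 6 (replace /fju 74): {"fju":74,"mc":91,"t":42}
After op 7 (add /tgd 54): {"fju":74,"mc":91,"t":42,"tgd":54}
After op 8 (add /fju 28): {"fju":28,"mc":91,"t":42,"tgd":54}
After op 9 (replace /tgd 90): {"fju":28,"mc":91,"t":42,"tgd":90}
After op 10 (add /mc 86): {"fju":28,"mc":86,"t":42,"tgd":90}
After op 11 (remove /fju): {"mc":86,"t":42,"tgd":90}
After op 12 (replace /mc 12): {"mc":12,"t":42,"tgd":90}
Size at the root: 3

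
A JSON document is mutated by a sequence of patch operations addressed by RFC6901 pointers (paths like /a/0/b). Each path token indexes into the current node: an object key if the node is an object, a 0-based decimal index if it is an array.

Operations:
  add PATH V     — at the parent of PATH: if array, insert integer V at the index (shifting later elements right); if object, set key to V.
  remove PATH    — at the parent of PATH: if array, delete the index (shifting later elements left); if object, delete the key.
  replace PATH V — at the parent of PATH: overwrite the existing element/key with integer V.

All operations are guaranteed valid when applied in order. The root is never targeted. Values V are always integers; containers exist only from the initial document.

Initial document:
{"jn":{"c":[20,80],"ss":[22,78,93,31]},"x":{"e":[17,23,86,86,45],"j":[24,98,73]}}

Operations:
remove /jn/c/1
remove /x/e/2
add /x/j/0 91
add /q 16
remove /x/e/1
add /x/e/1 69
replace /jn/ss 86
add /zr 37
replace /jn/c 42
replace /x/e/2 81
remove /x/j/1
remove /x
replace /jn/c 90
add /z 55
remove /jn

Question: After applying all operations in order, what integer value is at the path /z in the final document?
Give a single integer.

Answer: 55

Derivation:
After op 1 (remove /jn/c/1): {"jn":{"c":[20],"ss":[22,78,93,31]},"x":{"e":[17,23,86,86,45],"j":[24,98,73]}}
After op 2 (remove /x/e/2): {"jn":{"c":[20],"ss":[22,78,93,31]},"x":{"e":[17,23,86,45],"j":[24,98,73]}}
After op 3 (add /x/j/0 91): {"jn":{"c":[20],"ss":[22,78,93,31]},"x":{"e":[17,23,86,45],"j":[91,24,98,73]}}
After op 4 (add /q 16): {"jn":{"c":[20],"ss":[22,78,93,31]},"q":16,"x":{"e":[17,23,86,45],"j":[91,24,98,73]}}
After op 5 (remove /x/e/1): {"jn":{"c":[20],"ss":[22,78,93,31]},"q":16,"x":{"e":[17,86,45],"j":[91,24,98,73]}}
After op 6 (add /x/e/1 69): {"jn":{"c":[20],"ss":[22,78,93,31]},"q":16,"x":{"e":[17,69,86,45],"j":[91,24,98,73]}}
After op 7 (replace /jn/ss 86): {"jn":{"c":[20],"ss":86},"q":16,"x":{"e":[17,69,86,45],"j":[91,24,98,73]}}
After op 8 (add /zr 37): {"jn":{"c":[20],"ss":86},"q":16,"x":{"e":[17,69,86,45],"j":[91,24,98,73]},"zr":37}
After op 9 (replace /jn/c 42): {"jn":{"c":42,"ss":86},"q":16,"x":{"e":[17,69,86,45],"j":[91,24,98,73]},"zr":37}
After op 10 (replace /x/e/2 81): {"jn":{"c":42,"ss":86},"q":16,"x":{"e":[17,69,81,45],"j":[91,24,98,73]},"zr":37}
After op 11 (remove /x/j/1): {"jn":{"c":42,"ss":86},"q":16,"x":{"e":[17,69,81,45],"j":[91,98,73]},"zr":37}
After op 12 (remove /x): {"jn":{"c":42,"ss":86},"q":16,"zr":37}
After op 13 (replace /jn/c 90): {"jn":{"c":90,"ss":86},"q":16,"zr":37}
After op 14 (add /z 55): {"jn":{"c":90,"ss":86},"q":16,"z":55,"zr":37}
After op 15 (remove /jn): {"q":16,"z":55,"zr":37}
Value at /z: 55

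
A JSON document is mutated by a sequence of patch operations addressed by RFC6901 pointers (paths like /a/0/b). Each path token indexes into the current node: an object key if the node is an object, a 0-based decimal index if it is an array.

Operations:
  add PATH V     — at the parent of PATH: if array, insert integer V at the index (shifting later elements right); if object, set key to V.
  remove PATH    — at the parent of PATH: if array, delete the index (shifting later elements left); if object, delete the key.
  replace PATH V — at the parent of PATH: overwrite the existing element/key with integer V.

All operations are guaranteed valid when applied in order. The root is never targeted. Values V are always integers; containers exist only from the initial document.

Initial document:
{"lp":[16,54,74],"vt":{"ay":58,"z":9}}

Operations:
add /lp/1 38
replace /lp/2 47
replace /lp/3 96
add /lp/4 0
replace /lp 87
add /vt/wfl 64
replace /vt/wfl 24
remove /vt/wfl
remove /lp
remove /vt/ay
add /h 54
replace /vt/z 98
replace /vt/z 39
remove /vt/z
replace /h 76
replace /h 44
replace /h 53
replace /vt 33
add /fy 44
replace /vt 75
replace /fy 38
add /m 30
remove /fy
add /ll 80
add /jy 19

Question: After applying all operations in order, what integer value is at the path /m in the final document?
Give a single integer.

After op 1 (add /lp/1 38): {"lp":[16,38,54,74],"vt":{"ay":58,"z":9}}
After op 2 (replace /lp/2 47): {"lp":[16,38,47,74],"vt":{"ay":58,"z":9}}
After op 3 (replace /lp/3 96): {"lp":[16,38,47,96],"vt":{"ay":58,"z":9}}
After op 4 (add /lp/4 0): {"lp":[16,38,47,96,0],"vt":{"ay":58,"z":9}}
After op 5 (replace /lp 87): {"lp":87,"vt":{"ay":58,"z":9}}
After op 6 (add /vt/wfl 64): {"lp":87,"vt":{"ay":58,"wfl":64,"z":9}}
After op 7 (replace /vt/wfl 24): {"lp":87,"vt":{"ay":58,"wfl":24,"z":9}}
After op 8 (remove /vt/wfl): {"lp":87,"vt":{"ay":58,"z":9}}
After op 9 (remove /lp): {"vt":{"ay":58,"z":9}}
After op 10 (remove /vt/ay): {"vt":{"z":9}}
After op 11 (add /h 54): {"h":54,"vt":{"z":9}}
After op 12 (replace /vt/z 98): {"h":54,"vt":{"z":98}}
After op 13 (replace /vt/z 39): {"h":54,"vt":{"z":39}}
After op 14 (remove /vt/z): {"h":54,"vt":{}}
After op 15 (replace /h 76): {"h":76,"vt":{}}
After op 16 (replace /h 44): {"h":44,"vt":{}}
After op 17 (replace /h 53): {"h":53,"vt":{}}
After op 18 (replace /vt 33): {"h":53,"vt":33}
After op 19 (add /fy 44): {"fy":44,"h":53,"vt":33}
After op 20 (replace /vt 75): {"fy":44,"h":53,"vt":75}
After op 21 (replace /fy 38): {"fy":38,"h":53,"vt":75}
After op 22 (add /m 30): {"fy":38,"h":53,"m":30,"vt":75}
After op 23 (remove /fy): {"h":53,"m":30,"vt":75}
After op 24 (add /ll 80): {"h":53,"ll":80,"m":30,"vt":75}
After op 25 (add /jy 19): {"h":53,"jy":19,"ll":80,"m":30,"vt":75}
Value at /m: 30

Answer: 30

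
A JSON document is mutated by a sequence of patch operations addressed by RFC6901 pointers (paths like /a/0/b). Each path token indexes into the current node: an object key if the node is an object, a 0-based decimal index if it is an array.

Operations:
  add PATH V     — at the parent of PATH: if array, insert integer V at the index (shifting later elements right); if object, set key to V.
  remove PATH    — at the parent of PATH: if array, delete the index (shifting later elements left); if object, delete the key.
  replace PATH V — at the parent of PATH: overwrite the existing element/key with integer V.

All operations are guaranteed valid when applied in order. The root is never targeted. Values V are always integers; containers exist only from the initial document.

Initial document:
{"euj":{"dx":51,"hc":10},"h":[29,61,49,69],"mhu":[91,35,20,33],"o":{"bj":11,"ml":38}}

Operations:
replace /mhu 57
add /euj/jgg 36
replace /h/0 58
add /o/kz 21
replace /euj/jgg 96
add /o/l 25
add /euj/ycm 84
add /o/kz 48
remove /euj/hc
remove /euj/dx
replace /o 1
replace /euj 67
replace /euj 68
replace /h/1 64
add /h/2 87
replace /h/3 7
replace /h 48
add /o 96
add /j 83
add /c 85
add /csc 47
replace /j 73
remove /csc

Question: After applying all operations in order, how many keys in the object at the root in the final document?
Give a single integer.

After op 1 (replace /mhu 57): {"euj":{"dx":51,"hc":10},"h":[29,61,49,69],"mhu":57,"o":{"bj":11,"ml":38}}
After op 2 (add /euj/jgg 36): {"euj":{"dx":51,"hc":10,"jgg":36},"h":[29,61,49,69],"mhu":57,"o":{"bj":11,"ml":38}}
After op 3 (replace /h/0 58): {"euj":{"dx":51,"hc":10,"jgg":36},"h":[58,61,49,69],"mhu":57,"o":{"bj":11,"ml":38}}
After op 4 (add /o/kz 21): {"euj":{"dx":51,"hc":10,"jgg":36},"h":[58,61,49,69],"mhu":57,"o":{"bj":11,"kz":21,"ml":38}}
After op 5 (replace /euj/jgg 96): {"euj":{"dx":51,"hc":10,"jgg":96},"h":[58,61,49,69],"mhu":57,"o":{"bj":11,"kz":21,"ml":38}}
After op 6 (add /o/l 25): {"euj":{"dx":51,"hc":10,"jgg":96},"h":[58,61,49,69],"mhu":57,"o":{"bj":11,"kz":21,"l":25,"ml":38}}
After op 7 (add /euj/ycm 84): {"euj":{"dx":51,"hc":10,"jgg":96,"ycm":84},"h":[58,61,49,69],"mhu":57,"o":{"bj":11,"kz":21,"l":25,"ml":38}}
After op 8 (add /o/kz 48): {"euj":{"dx":51,"hc":10,"jgg":96,"ycm":84},"h":[58,61,49,69],"mhu":57,"o":{"bj":11,"kz":48,"l":25,"ml":38}}
After op 9 (remove /euj/hc): {"euj":{"dx":51,"jgg":96,"ycm":84},"h":[58,61,49,69],"mhu":57,"o":{"bj":11,"kz":48,"l":25,"ml":38}}
After op 10 (remove /euj/dx): {"euj":{"jgg":96,"ycm":84},"h":[58,61,49,69],"mhu":57,"o":{"bj":11,"kz":48,"l":25,"ml":38}}
After op 11 (replace /o 1): {"euj":{"jgg":96,"ycm":84},"h":[58,61,49,69],"mhu":57,"o":1}
After op 12 (replace /euj 67): {"euj":67,"h":[58,61,49,69],"mhu":57,"o":1}
After op 13 (replace /euj 68): {"euj":68,"h":[58,61,49,69],"mhu":57,"o":1}
After op 14 (replace /h/1 64): {"euj":68,"h":[58,64,49,69],"mhu":57,"o":1}
After op 15 (add /h/2 87): {"euj":68,"h":[58,64,87,49,69],"mhu":57,"o":1}
After op 16 (replace /h/3 7): {"euj":68,"h":[58,64,87,7,69],"mhu":57,"o":1}
After op 17 (replace /h 48): {"euj":68,"h":48,"mhu":57,"o":1}
After op 18 (add /o 96): {"euj":68,"h":48,"mhu":57,"o":96}
After op 19 (add /j 83): {"euj":68,"h":48,"j":83,"mhu":57,"o":96}
After op 20 (add /c 85): {"c":85,"euj":68,"h":48,"j":83,"mhu":57,"o":96}
After op 21 (add /csc 47): {"c":85,"csc":47,"euj":68,"h":48,"j":83,"mhu":57,"o":96}
After op 22 (replace /j 73): {"c":85,"csc":47,"euj":68,"h":48,"j":73,"mhu":57,"o":96}
After op 23 (remove /csc): {"c":85,"euj":68,"h":48,"j":73,"mhu":57,"o":96}
Size at the root: 6

Answer: 6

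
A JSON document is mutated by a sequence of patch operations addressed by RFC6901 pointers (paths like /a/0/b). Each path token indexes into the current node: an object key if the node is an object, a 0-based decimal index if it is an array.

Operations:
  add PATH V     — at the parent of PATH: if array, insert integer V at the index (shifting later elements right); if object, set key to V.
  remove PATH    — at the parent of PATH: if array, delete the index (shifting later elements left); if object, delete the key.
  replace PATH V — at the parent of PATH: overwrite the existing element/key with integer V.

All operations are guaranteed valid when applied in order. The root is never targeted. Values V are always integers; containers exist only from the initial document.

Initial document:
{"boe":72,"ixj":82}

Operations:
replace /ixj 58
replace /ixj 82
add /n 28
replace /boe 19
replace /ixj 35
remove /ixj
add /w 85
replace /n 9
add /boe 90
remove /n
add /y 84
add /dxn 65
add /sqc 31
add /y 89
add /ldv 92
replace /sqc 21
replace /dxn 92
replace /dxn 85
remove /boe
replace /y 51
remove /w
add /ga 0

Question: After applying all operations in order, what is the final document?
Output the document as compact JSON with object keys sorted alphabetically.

After op 1 (replace /ixj 58): {"boe":72,"ixj":58}
After op 2 (replace /ixj 82): {"boe":72,"ixj":82}
After op 3 (add /n 28): {"boe":72,"ixj":82,"n":28}
After op 4 (replace /boe 19): {"boe":19,"ixj":82,"n":28}
After op 5 (replace /ixj 35): {"boe":19,"ixj":35,"n":28}
After op 6 (remove /ixj): {"boe":19,"n":28}
After op 7 (add /w 85): {"boe":19,"n":28,"w":85}
After op 8 (replace /n 9): {"boe":19,"n":9,"w":85}
After op 9 (add /boe 90): {"boe":90,"n":9,"w":85}
After op 10 (remove /n): {"boe":90,"w":85}
After op 11 (add /y 84): {"boe":90,"w":85,"y":84}
After op 12 (add /dxn 65): {"boe":90,"dxn":65,"w":85,"y":84}
After op 13 (add /sqc 31): {"boe":90,"dxn":65,"sqc":31,"w":85,"y":84}
After op 14 (add /y 89): {"boe":90,"dxn":65,"sqc":31,"w":85,"y":89}
After op 15 (add /ldv 92): {"boe":90,"dxn":65,"ldv":92,"sqc":31,"w":85,"y":89}
After op 16 (replace /sqc 21): {"boe":90,"dxn":65,"ldv":92,"sqc":21,"w":85,"y":89}
After op 17 (replace /dxn 92): {"boe":90,"dxn":92,"ldv":92,"sqc":21,"w":85,"y":89}
After op 18 (replace /dxn 85): {"boe":90,"dxn":85,"ldv":92,"sqc":21,"w":85,"y":89}
After op 19 (remove /boe): {"dxn":85,"ldv":92,"sqc":21,"w":85,"y":89}
After op 20 (replace /y 51): {"dxn":85,"ldv":92,"sqc":21,"w":85,"y":51}
After op 21 (remove /w): {"dxn":85,"ldv":92,"sqc":21,"y":51}
After op 22 (add /ga 0): {"dxn":85,"ga":0,"ldv":92,"sqc":21,"y":51}

Answer: {"dxn":85,"ga":0,"ldv":92,"sqc":21,"y":51}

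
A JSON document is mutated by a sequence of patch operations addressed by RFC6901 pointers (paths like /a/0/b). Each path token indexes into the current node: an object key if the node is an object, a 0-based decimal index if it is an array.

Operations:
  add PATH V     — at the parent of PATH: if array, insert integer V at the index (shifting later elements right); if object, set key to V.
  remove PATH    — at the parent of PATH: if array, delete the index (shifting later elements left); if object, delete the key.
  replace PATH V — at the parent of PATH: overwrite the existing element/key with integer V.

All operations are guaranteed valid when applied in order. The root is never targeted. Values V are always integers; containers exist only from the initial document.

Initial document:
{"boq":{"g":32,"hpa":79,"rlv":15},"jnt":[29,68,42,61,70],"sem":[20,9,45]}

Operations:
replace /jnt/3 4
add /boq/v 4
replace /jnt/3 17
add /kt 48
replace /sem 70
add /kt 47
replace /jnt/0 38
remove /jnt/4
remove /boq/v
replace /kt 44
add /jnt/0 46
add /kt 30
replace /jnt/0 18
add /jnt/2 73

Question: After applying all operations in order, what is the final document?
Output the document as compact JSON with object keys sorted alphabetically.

After op 1 (replace /jnt/3 4): {"boq":{"g":32,"hpa":79,"rlv":15},"jnt":[29,68,42,4,70],"sem":[20,9,45]}
After op 2 (add /boq/v 4): {"boq":{"g":32,"hpa":79,"rlv":15,"v":4},"jnt":[29,68,42,4,70],"sem":[20,9,45]}
After op 3 (replace /jnt/3 17): {"boq":{"g":32,"hpa":79,"rlv":15,"v":4},"jnt":[29,68,42,17,70],"sem":[20,9,45]}
After op 4 (add /kt 48): {"boq":{"g":32,"hpa":79,"rlv":15,"v":4},"jnt":[29,68,42,17,70],"kt":48,"sem":[20,9,45]}
After op 5 (replace /sem 70): {"boq":{"g":32,"hpa":79,"rlv":15,"v":4},"jnt":[29,68,42,17,70],"kt":48,"sem":70}
After op 6 (add /kt 47): {"boq":{"g":32,"hpa":79,"rlv":15,"v":4},"jnt":[29,68,42,17,70],"kt":47,"sem":70}
After op 7 (replace /jnt/0 38): {"boq":{"g":32,"hpa":79,"rlv":15,"v":4},"jnt":[38,68,42,17,70],"kt":47,"sem":70}
After op 8 (remove /jnt/4): {"boq":{"g":32,"hpa":79,"rlv":15,"v":4},"jnt":[38,68,42,17],"kt":47,"sem":70}
After op 9 (remove /boq/v): {"boq":{"g":32,"hpa":79,"rlv":15},"jnt":[38,68,42,17],"kt":47,"sem":70}
After op 10 (replace /kt 44): {"boq":{"g":32,"hpa":79,"rlv":15},"jnt":[38,68,42,17],"kt":44,"sem":70}
After op 11 (add /jnt/0 46): {"boq":{"g":32,"hpa":79,"rlv":15},"jnt":[46,38,68,42,17],"kt":44,"sem":70}
After op 12 (add /kt 30): {"boq":{"g":32,"hpa":79,"rlv":15},"jnt":[46,38,68,42,17],"kt":30,"sem":70}
After op 13 (replace /jnt/0 18): {"boq":{"g":32,"hpa":79,"rlv":15},"jnt":[18,38,68,42,17],"kt":30,"sem":70}
After op 14 (add /jnt/2 73): {"boq":{"g":32,"hpa":79,"rlv":15},"jnt":[18,38,73,68,42,17],"kt":30,"sem":70}

Answer: {"boq":{"g":32,"hpa":79,"rlv":15},"jnt":[18,38,73,68,42,17],"kt":30,"sem":70}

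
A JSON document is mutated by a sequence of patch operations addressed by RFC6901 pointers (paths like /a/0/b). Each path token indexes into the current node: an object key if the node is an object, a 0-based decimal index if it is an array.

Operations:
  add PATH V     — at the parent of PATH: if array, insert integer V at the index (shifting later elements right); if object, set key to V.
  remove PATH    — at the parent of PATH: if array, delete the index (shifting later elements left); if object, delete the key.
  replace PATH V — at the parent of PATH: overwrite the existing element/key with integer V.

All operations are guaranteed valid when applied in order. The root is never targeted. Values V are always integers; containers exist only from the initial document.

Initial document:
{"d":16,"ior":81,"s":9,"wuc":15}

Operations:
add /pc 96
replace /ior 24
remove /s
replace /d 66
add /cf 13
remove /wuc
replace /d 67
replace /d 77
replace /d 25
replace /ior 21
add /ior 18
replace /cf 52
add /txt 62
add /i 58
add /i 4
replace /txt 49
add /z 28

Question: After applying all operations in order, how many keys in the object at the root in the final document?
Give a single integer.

Answer: 7

Derivation:
After op 1 (add /pc 96): {"d":16,"ior":81,"pc":96,"s":9,"wuc":15}
After op 2 (replace /ior 24): {"d":16,"ior":24,"pc":96,"s":9,"wuc":15}
After op 3 (remove /s): {"d":16,"ior":24,"pc":96,"wuc":15}
After op 4 (replace /d 66): {"d":66,"ior":24,"pc":96,"wuc":15}
After op 5 (add /cf 13): {"cf":13,"d":66,"ior":24,"pc":96,"wuc":15}
After op 6 (remove /wuc): {"cf":13,"d":66,"ior":24,"pc":96}
After op 7 (replace /d 67): {"cf":13,"d":67,"ior":24,"pc":96}
After op 8 (replace /d 77): {"cf":13,"d":77,"ior":24,"pc":96}
After op 9 (replace /d 25): {"cf":13,"d":25,"ior":24,"pc":96}
After op 10 (replace /ior 21): {"cf":13,"d":25,"ior":21,"pc":96}
After op 11 (add /ior 18): {"cf":13,"d":25,"ior":18,"pc":96}
After op 12 (replace /cf 52): {"cf":52,"d":25,"ior":18,"pc":96}
After op 13 (add /txt 62): {"cf":52,"d":25,"ior":18,"pc":96,"txt":62}
After op 14 (add /i 58): {"cf":52,"d":25,"i":58,"ior":18,"pc":96,"txt":62}
After op 15 (add /i 4): {"cf":52,"d":25,"i":4,"ior":18,"pc":96,"txt":62}
After op 16 (replace /txt 49): {"cf":52,"d":25,"i":4,"ior":18,"pc":96,"txt":49}
After op 17 (add /z 28): {"cf":52,"d":25,"i":4,"ior":18,"pc":96,"txt":49,"z":28}
Size at the root: 7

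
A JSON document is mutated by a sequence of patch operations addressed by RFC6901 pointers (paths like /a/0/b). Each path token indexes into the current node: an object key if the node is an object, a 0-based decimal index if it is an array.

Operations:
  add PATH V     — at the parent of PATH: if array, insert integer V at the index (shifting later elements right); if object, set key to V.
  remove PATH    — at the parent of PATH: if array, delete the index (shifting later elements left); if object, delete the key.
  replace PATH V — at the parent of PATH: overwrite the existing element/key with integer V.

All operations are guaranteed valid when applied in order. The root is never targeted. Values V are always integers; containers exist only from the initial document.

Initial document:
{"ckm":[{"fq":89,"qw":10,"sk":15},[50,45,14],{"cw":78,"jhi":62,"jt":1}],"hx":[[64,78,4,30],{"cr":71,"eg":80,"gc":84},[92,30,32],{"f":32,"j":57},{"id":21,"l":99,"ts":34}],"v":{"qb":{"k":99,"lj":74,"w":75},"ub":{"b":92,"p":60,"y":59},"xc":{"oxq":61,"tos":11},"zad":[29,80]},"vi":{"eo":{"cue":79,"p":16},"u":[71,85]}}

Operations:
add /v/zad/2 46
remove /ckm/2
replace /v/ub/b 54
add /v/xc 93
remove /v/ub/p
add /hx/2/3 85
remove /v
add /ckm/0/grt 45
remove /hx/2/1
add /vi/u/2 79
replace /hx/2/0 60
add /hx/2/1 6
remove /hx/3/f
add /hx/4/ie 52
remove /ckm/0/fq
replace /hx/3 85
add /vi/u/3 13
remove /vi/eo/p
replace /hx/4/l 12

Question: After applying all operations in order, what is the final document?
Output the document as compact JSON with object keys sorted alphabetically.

After op 1 (add /v/zad/2 46): {"ckm":[{"fq":89,"qw":10,"sk":15},[50,45,14],{"cw":78,"jhi":62,"jt":1}],"hx":[[64,78,4,30],{"cr":71,"eg":80,"gc":84},[92,30,32],{"f":32,"j":57},{"id":21,"l":99,"ts":34}],"v":{"qb":{"k":99,"lj":74,"w":75},"ub":{"b":92,"p":60,"y":59},"xc":{"oxq":61,"tos":11},"zad":[29,80,46]},"vi":{"eo":{"cue":79,"p":16},"u":[71,85]}}
After op 2 (remove /ckm/2): {"ckm":[{"fq":89,"qw":10,"sk":15},[50,45,14]],"hx":[[64,78,4,30],{"cr":71,"eg":80,"gc":84},[92,30,32],{"f":32,"j":57},{"id":21,"l":99,"ts":34}],"v":{"qb":{"k":99,"lj":74,"w":75},"ub":{"b":92,"p":60,"y":59},"xc":{"oxq":61,"tos":11},"zad":[29,80,46]},"vi":{"eo":{"cue":79,"p":16},"u":[71,85]}}
After op 3 (replace /v/ub/b 54): {"ckm":[{"fq":89,"qw":10,"sk":15},[50,45,14]],"hx":[[64,78,4,30],{"cr":71,"eg":80,"gc":84},[92,30,32],{"f":32,"j":57},{"id":21,"l":99,"ts":34}],"v":{"qb":{"k":99,"lj":74,"w":75},"ub":{"b":54,"p":60,"y":59},"xc":{"oxq":61,"tos":11},"zad":[29,80,46]},"vi":{"eo":{"cue":79,"p":16},"u":[71,85]}}
After op 4 (add /v/xc 93): {"ckm":[{"fq":89,"qw":10,"sk":15},[50,45,14]],"hx":[[64,78,4,30],{"cr":71,"eg":80,"gc":84},[92,30,32],{"f":32,"j":57},{"id":21,"l":99,"ts":34}],"v":{"qb":{"k":99,"lj":74,"w":75},"ub":{"b":54,"p":60,"y":59},"xc":93,"zad":[29,80,46]},"vi":{"eo":{"cue":79,"p":16},"u":[71,85]}}
After op 5 (remove /v/ub/p): {"ckm":[{"fq":89,"qw":10,"sk":15},[50,45,14]],"hx":[[64,78,4,30],{"cr":71,"eg":80,"gc":84},[92,30,32],{"f":32,"j":57},{"id":21,"l":99,"ts":34}],"v":{"qb":{"k":99,"lj":74,"w":75},"ub":{"b":54,"y":59},"xc":93,"zad":[29,80,46]},"vi":{"eo":{"cue":79,"p":16},"u":[71,85]}}
After op 6 (add /hx/2/3 85): {"ckm":[{"fq":89,"qw":10,"sk":15},[50,45,14]],"hx":[[64,78,4,30],{"cr":71,"eg":80,"gc":84},[92,30,32,85],{"f":32,"j":57},{"id":21,"l":99,"ts":34}],"v":{"qb":{"k":99,"lj":74,"w":75},"ub":{"b":54,"y":59},"xc":93,"zad":[29,80,46]},"vi":{"eo":{"cue":79,"p":16},"u":[71,85]}}
After op 7 (remove /v): {"ckm":[{"fq":89,"qw":10,"sk":15},[50,45,14]],"hx":[[64,78,4,30],{"cr":71,"eg":80,"gc":84},[92,30,32,85],{"f":32,"j":57},{"id":21,"l":99,"ts":34}],"vi":{"eo":{"cue":79,"p":16},"u":[71,85]}}
After op 8 (add /ckm/0/grt 45): {"ckm":[{"fq":89,"grt":45,"qw":10,"sk":15},[50,45,14]],"hx":[[64,78,4,30],{"cr":71,"eg":80,"gc":84},[92,30,32,85],{"f":32,"j":57},{"id":21,"l":99,"ts":34}],"vi":{"eo":{"cue":79,"p":16},"u":[71,85]}}
After op 9 (remove /hx/2/1): {"ckm":[{"fq":89,"grt":45,"qw":10,"sk":15},[50,45,14]],"hx":[[64,78,4,30],{"cr":71,"eg":80,"gc":84},[92,32,85],{"f":32,"j":57},{"id":21,"l":99,"ts":34}],"vi":{"eo":{"cue":79,"p":16},"u":[71,85]}}
After op 10 (add /vi/u/2 79): {"ckm":[{"fq":89,"grt":45,"qw":10,"sk":15},[50,45,14]],"hx":[[64,78,4,30],{"cr":71,"eg":80,"gc":84},[92,32,85],{"f":32,"j":57},{"id":21,"l":99,"ts":34}],"vi":{"eo":{"cue":79,"p":16},"u":[71,85,79]}}
After op 11 (replace /hx/2/0 60): {"ckm":[{"fq":89,"grt":45,"qw":10,"sk":15},[50,45,14]],"hx":[[64,78,4,30],{"cr":71,"eg":80,"gc":84},[60,32,85],{"f":32,"j":57},{"id":21,"l":99,"ts":34}],"vi":{"eo":{"cue":79,"p":16},"u":[71,85,79]}}
After op 12 (add /hx/2/1 6): {"ckm":[{"fq":89,"grt":45,"qw":10,"sk":15},[50,45,14]],"hx":[[64,78,4,30],{"cr":71,"eg":80,"gc":84},[60,6,32,85],{"f":32,"j":57},{"id":21,"l":99,"ts":34}],"vi":{"eo":{"cue":79,"p":16},"u":[71,85,79]}}
After op 13 (remove /hx/3/f): {"ckm":[{"fq":89,"grt":45,"qw":10,"sk":15},[50,45,14]],"hx":[[64,78,4,30],{"cr":71,"eg":80,"gc":84},[60,6,32,85],{"j":57},{"id":21,"l":99,"ts":34}],"vi":{"eo":{"cue":79,"p":16},"u":[71,85,79]}}
After op 14 (add /hx/4/ie 52): {"ckm":[{"fq":89,"grt":45,"qw":10,"sk":15},[50,45,14]],"hx":[[64,78,4,30],{"cr":71,"eg":80,"gc":84},[60,6,32,85],{"j":57},{"id":21,"ie":52,"l":99,"ts":34}],"vi":{"eo":{"cue":79,"p":16},"u":[71,85,79]}}
After op 15 (remove /ckm/0/fq): {"ckm":[{"grt":45,"qw":10,"sk":15},[50,45,14]],"hx":[[64,78,4,30],{"cr":71,"eg":80,"gc":84},[60,6,32,85],{"j":57},{"id":21,"ie":52,"l":99,"ts":34}],"vi":{"eo":{"cue":79,"p":16},"u":[71,85,79]}}
After op 16 (replace /hx/3 85): {"ckm":[{"grt":45,"qw":10,"sk":15},[50,45,14]],"hx":[[64,78,4,30],{"cr":71,"eg":80,"gc":84},[60,6,32,85],85,{"id":21,"ie":52,"l":99,"ts":34}],"vi":{"eo":{"cue":79,"p":16},"u":[71,85,79]}}
After op 17 (add /vi/u/3 13): {"ckm":[{"grt":45,"qw":10,"sk":15},[50,45,14]],"hx":[[64,78,4,30],{"cr":71,"eg":80,"gc":84},[60,6,32,85],85,{"id":21,"ie":52,"l":99,"ts":34}],"vi":{"eo":{"cue":79,"p":16},"u":[71,85,79,13]}}
After op 18 (remove /vi/eo/p): {"ckm":[{"grt":45,"qw":10,"sk":15},[50,45,14]],"hx":[[64,78,4,30],{"cr":71,"eg":80,"gc":84},[60,6,32,85],85,{"id":21,"ie":52,"l":99,"ts":34}],"vi":{"eo":{"cue":79},"u":[71,85,79,13]}}
After op 19 (replace /hx/4/l 12): {"ckm":[{"grt":45,"qw":10,"sk":15},[50,45,14]],"hx":[[64,78,4,30],{"cr":71,"eg":80,"gc":84},[60,6,32,85],85,{"id":21,"ie":52,"l":12,"ts":34}],"vi":{"eo":{"cue":79},"u":[71,85,79,13]}}

Answer: {"ckm":[{"grt":45,"qw":10,"sk":15},[50,45,14]],"hx":[[64,78,4,30],{"cr":71,"eg":80,"gc":84},[60,6,32,85],85,{"id":21,"ie":52,"l":12,"ts":34}],"vi":{"eo":{"cue":79},"u":[71,85,79,13]}}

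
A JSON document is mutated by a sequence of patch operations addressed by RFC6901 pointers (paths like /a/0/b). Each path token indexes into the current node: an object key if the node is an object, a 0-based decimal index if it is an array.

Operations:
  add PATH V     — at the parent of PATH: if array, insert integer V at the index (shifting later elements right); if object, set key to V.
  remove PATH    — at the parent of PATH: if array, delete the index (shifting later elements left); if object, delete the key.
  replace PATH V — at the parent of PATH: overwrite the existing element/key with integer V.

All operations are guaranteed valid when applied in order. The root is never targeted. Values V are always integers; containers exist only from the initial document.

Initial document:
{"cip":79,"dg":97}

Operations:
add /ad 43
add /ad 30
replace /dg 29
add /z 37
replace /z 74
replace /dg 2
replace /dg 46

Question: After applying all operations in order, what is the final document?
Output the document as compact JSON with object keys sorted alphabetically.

Answer: {"ad":30,"cip":79,"dg":46,"z":74}

Derivation:
After op 1 (add /ad 43): {"ad":43,"cip":79,"dg":97}
After op 2 (add /ad 30): {"ad":30,"cip":79,"dg":97}
After op 3 (replace /dg 29): {"ad":30,"cip":79,"dg":29}
After op 4 (add /z 37): {"ad":30,"cip":79,"dg":29,"z":37}
After op 5 (replace /z 74): {"ad":30,"cip":79,"dg":29,"z":74}
After op 6 (replace /dg 2): {"ad":30,"cip":79,"dg":2,"z":74}
After op 7 (replace /dg 46): {"ad":30,"cip":79,"dg":46,"z":74}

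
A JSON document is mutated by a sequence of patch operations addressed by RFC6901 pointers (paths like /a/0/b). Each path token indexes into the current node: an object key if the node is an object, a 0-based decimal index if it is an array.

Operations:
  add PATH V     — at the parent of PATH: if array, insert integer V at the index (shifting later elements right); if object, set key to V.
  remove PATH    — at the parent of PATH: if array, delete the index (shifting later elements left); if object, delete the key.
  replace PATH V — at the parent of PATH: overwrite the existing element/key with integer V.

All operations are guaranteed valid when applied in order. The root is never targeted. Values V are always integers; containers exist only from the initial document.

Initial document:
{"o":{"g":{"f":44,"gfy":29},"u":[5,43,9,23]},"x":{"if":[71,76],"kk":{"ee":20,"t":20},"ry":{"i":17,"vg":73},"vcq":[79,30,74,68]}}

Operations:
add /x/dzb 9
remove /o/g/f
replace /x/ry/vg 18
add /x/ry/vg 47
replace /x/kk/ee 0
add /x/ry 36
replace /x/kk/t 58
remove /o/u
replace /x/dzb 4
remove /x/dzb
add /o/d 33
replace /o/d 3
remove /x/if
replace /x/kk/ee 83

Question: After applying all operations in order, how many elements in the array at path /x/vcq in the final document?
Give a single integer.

After op 1 (add /x/dzb 9): {"o":{"g":{"f":44,"gfy":29},"u":[5,43,9,23]},"x":{"dzb":9,"if":[71,76],"kk":{"ee":20,"t":20},"ry":{"i":17,"vg":73},"vcq":[79,30,74,68]}}
After op 2 (remove /o/g/f): {"o":{"g":{"gfy":29},"u":[5,43,9,23]},"x":{"dzb":9,"if":[71,76],"kk":{"ee":20,"t":20},"ry":{"i":17,"vg":73},"vcq":[79,30,74,68]}}
After op 3 (replace /x/ry/vg 18): {"o":{"g":{"gfy":29},"u":[5,43,9,23]},"x":{"dzb":9,"if":[71,76],"kk":{"ee":20,"t":20},"ry":{"i":17,"vg":18},"vcq":[79,30,74,68]}}
After op 4 (add /x/ry/vg 47): {"o":{"g":{"gfy":29},"u":[5,43,9,23]},"x":{"dzb":9,"if":[71,76],"kk":{"ee":20,"t":20},"ry":{"i":17,"vg":47},"vcq":[79,30,74,68]}}
After op 5 (replace /x/kk/ee 0): {"o":{"g":{"gfy":29},"u":[5,43,9,23]},"x":{"dzb":9,"if":[71,76],"kk":{"ee":0,"t":20},"ry":{"i":17,"vg":47},"vcq":[79,30,74,68]}}
After op 6 (add /x/ry 36): {"o":{"g":{"gfy":29},"u":[5,43,9,23]},"x":{"dzb":9,"if":[71,76],"kk":{"ee":0,"t":20},"ry":36,"vcq":[79,30,74,68]}}
After op 7 (replace /x/kk/t 58): {"o":{"g":{"gfy":29},"u":[5,43,9,23]},"x":{"dzb":9,"if":[71,76],"kk":{"ee":0,"t":58},"ry":36,"vcq":[79,30,74,68]}}
After op 8 (remove /o/u): {"o":{"g":{"gfy":29}},"x":{"dzb":9,"if":[71,76],"kk":{"ee":0,"t":58},"ry":36,"vcq":[79,30,74,68]}}
After op 9 (replace /x/dzb 4): {"o":{"g":{"gfy":29}},"x":{"dzb":4,"if":[71,76],"kk":{"ee":0,"t":58},"ry":36,"vcq":[79,30,74,68]}}
After op 10 (remove /x/dzb): {"o":{"g":{"gfy":29}},"x":{"if":[71,76],"kk":{"ee":0,"t":58},"ry":36,"vcq":[79,30,74,68]}}
After op 11 (add /o/d 33): {"o":{"d":33,"g":{"gfy":29}},"x":{"if":[71,76],"kk":{"ee":0,"t":58},"ry":36,"vcq":[79,30,74,68]}}
After op 12 (replace /o/d 3): {"o":{"d":3,"g":{"gfy":29}},"x":{"if":[71,76],"kk":{"ee":0,"t":58},"ry":36,"vcq":[79,30,74,68]}}
After op 13 (remove /x/if): {"o":{"d":3,"g":{"gfy":29}},"x":{"kk":{"ee":0,"t":58},"ry":36,"vcq":[79,30,74,68]}}
After op 14 (replace /x/kk/ee 83): {"o":{"d":3,"g":{"gfy":29}},"x":{"kk":{"ee":83,"t":58},"ry":36,"vcq":[79,30,74,68]}}
Size at path /x/vcq: 4

Answer: 4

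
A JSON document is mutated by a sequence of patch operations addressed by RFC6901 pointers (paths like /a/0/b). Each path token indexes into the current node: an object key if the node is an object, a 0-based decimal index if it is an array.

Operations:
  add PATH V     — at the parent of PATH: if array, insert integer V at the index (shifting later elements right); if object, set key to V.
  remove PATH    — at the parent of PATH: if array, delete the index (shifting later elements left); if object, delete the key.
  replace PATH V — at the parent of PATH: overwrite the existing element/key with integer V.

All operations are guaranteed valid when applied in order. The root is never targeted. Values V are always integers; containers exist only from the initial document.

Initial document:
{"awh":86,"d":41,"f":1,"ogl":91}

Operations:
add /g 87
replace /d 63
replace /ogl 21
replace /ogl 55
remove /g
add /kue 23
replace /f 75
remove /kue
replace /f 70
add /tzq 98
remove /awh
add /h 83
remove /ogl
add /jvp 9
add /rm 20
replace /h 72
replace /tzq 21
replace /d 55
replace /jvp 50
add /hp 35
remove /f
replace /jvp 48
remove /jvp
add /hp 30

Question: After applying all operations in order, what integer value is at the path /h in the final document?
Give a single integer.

Answer: 72

Derivation:
After op 1 (add /g 87): {"awh":86,"d":41,"f":1,"g":87,"ogl":91}
After op 2 (replace /d 63): {"awh":86,"d":63,"f":1,"g":87,"ogl":91}
After op 3 (replace /ogl 21): {"awh":86,"d":63,"f":1,"g":87,"ogl":21}
After op 4 (replace /ogl 55): {"awh":86,"d":63,"f":1,"g":87,"ogl":55}
After op 5 (remove /g): {"awh":86,"d":63,"f":1,"ogl":55}
After op 6 (add /kue 23): {"awh":86,"d":63,"f":1,"kue":23,"ogl":55}
After op 7 (replace /f 75): {"awh":86,"d":63,"f":75,"kue":23,"ogl":55}
After op 8 (remove /kue): {"awh":86,"d":63,"f":75,"ogl":55}
After op 9 (replace /f 70): {"awh":86,"d":63,"f":70,"ogl":55}
After op 10 (add /tzq 98): {"awh":86,"d":63,"f":70,"ogl":55,"tzq":98}
After op 11 (remove /awh): {"d":63,"f":70,"ogl":55,"tzq":98}
After op 12 (add /h 83): {"d":63,"f":70,"h":83,"ogl":55,"tzq":98}
After op 13 (remove /ogl): {"d":63,"f":70,"h":83,"tzq":98}
After op 14 (add /jvp 9): {"d":63,"f":70,"h":83,"jvp":9,"tzq":98}
After op 15 (add /rm 20): {"d":63,"f":70,"h":83,"jvp":9,"rm":20,"tzq":98}
After op 16 (replace /h 72): {"d":63,"f":70,"h":72,"jvp":9,"rm":20,"tzq":98}
After op 17 (replace /tzq 21): {"d":63,"f":70,"h":72,"jvp":9,"rm":20,"tzq":21}
After op 18 (replace /d 55): {"d":55,"f":70,"h":72,"jvp":9,"rm":20,"tzq":21}
After op 19 (replace /jvp 50): {"d":55,"f":70,"h":72,"jvp":50,"rm":20,"tzq":21}
After op 20 (add /hp 35): {"d":55,"f":70,"h":72,"hp":35,"jvp":50,"rm":20,"tzq":21}
After op 21 (remove /f): {"d":55,"h":72,"hp":35,"jvp":50,"rm":20,"tzq":21}
After op 22 (replace /jvp 48): {"d":55,"h":72,"hp":35,"jvp":48,"rm":20,"tzq":21}
After op 23 (remove /jvp): {"d":55,"h":72,"hp":35,"rm":20,"tzq":21}
After op 24 (add /hp 30): {"d":55,"h":72,"hp":30,"rm":20,"tzq":21}
Value at /h: 72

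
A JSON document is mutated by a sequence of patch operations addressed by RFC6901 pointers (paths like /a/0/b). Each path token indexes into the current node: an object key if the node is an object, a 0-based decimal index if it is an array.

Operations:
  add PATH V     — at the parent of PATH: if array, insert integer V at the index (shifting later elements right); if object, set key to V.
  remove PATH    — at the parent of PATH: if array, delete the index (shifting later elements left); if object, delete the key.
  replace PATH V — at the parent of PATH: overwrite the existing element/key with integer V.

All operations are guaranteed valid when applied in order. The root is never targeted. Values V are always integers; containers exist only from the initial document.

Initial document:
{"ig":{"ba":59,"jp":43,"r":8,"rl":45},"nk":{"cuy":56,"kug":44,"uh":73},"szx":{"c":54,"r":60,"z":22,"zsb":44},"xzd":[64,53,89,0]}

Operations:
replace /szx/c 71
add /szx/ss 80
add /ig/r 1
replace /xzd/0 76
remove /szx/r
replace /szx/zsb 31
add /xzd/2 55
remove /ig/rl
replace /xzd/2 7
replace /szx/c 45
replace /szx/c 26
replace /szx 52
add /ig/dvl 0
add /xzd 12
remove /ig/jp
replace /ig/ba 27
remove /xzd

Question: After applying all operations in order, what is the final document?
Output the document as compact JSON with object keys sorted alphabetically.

After op 1 (replace /szx/c 71): {"ig":{"ba":59,"jp":43,"r":8,"rl":45},"nk":{"cuy":56,"kug":44,"uh":73},"szx":{"c":71,"r":60,"z":22,"zsb":44},"xzd":[64,53,89,0]}
After op 2 (add /szx/ss 80): {"ig":{"ba":59,"jp":43,"r":8,"rl":45},"nk":{"cuy":56,"kug":44,"uh":73},"szx":{"c":71,"r":60,"ss":80,"z":22,"zsb":44},"xzd":[64,53,89,0]}
After op 3 (add /ig/r 1): {"ig":{"ba":59,"jp":43,"r":1,"rl":45},"nk":{"cuy":56,"kug":44,"uh":73},"szx":{"c":71,"r":60,"ss":80,"z":22,"zsb":44},"xzd":[64,53,89,0]}
After op 4 (replace /xzd/0 76): {"ig":{"ba":59,"jp":43,"r":1,"rl":45},"nk":{"cuy":56,"kug":44,"uh":73},"szx":{"c":71,"r":60,"ss":80,"z":22,"zsb":44},"xzd":[76,53,89,0]}
After op 5 (remove /szx/r): {"ig":{"ba":59,"jp":43,"r":1,"rl":45},"nk":{"cuy":56,"kug":44,"uh":73},"szx":{"c":71,"ss":80,"z":22,"zsb":44},"xzd":[76,53,89,0]}
After op 6 (replace /szx/zsb 31): {"ig":{"ba":59,"jp":43,"r":1,"rl":45},"nk":{"cuy":56,"kug":44,"uh":73},"szx":{"c":71,"ss":80,"z":22,"zsb":31},"xzd":[76,53,89,0]}
After op 7 (add /xzd/2 55): {"ig":{"ba":59,"jp":43,"r":1,"rl":45},"nk":{"cuy":56,"kug":44,"uh":73},"szx":{"c":71,"ss":80,"z":22,"zsb":31},"xzd":[76,53,55,89,0]}
After op 8 (remove /ig/rl): {"ig":{"ba":59,"jp":43,"r":1},"nk":{"cuy":56,"kug":44,"uh":73},"szx":{"c":71,"ss":80,"z":22,"zsb":31},"xzd":[76,53,55,89,0]}
After op 9 (replace /xzd/2 7): {"ig":{"ba":59,"jp":43,"r":1},"nk":{"cuy":56,"kug":44,"uh":73},"szx":{"c":71,"ss":80,"z":22,"zsb":31},"xzd":[76,53,7,89,0]}
After op 10 (replace /szx/c 45): {"ig":{"ba":59,"jp":43,"r":1},"nk":{"cuy":56,"kug":44,"uh":73},"szx":{"c":45,"ss":80,"z":22,"zsb":31},"xzd":[76,53,7,89,0]}
After op 11 (replace /szx/c 26): {"ig":{"ba":59,"jp":43,"r":1},"nk":{"cuy":56,"kug":44,"uh":73},"szx":{"c":26,"ss":80,"z":22,"zsb":31},"xzd":[76,53,7,89,0]}
After op 12 (replace /szx 52): {"ig":{"ba":59,"jp":43,"r":1},"nk":{"cuy":56,"kug":44,"uh":73},"szx":52,"xzd":[76,53,7,89,0]}
After op 13 (add /ig/dvl 0): {"ig":{"ba":59,"dvl":0,"jp":43,"r":1},"nk":{"cuy":56,"kug":44,"uh":73},"szx":52,"xzd":[76,53,7,89,0]}
After op 14 (add /xzd 12): {"ig":{"ba":59,"dvl":0,"jp":43,"r":1},"nk":{"cuy":56,"kug":44,"uh":73},"szx":52,"xzd":12}
After op 15 (remove /ig/jp): {"ig":{"ba":59,"dvl":0,"r":1},"nk":{"cuy":56,"kug":44,"uh":73},"szx":52,"xzd":12}
After op 16 (replace /ig/ba 27): {"ig":{"ba":27,"dvl":0,"r":1},"nk":{"cuy":56,"kug":44,"uh":73},"szx":52,"xzd":12}
After op 17 (remove /xzd): {"ig":{"ba":27,"dvl":0,"r":1},"nk":{"cuy":56,"kug":44,"uh":73},"szx":52}

Answer: {"ig":{"ba":27,"dvl":0,"r":1},"nk":{"cuy":56,"kug":44,"uh":73},"szx":52}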